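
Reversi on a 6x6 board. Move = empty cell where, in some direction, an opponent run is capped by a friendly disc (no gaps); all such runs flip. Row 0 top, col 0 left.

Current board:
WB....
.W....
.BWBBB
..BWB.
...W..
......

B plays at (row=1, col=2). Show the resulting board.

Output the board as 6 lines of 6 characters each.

Place B at (1,2); scan 8 dirs for brackets.
Dir NW: first cell 'B' (not opp) -> no flip
Dir N: first cell '.' (not opp) -> no flip
Dir NE: first cell '.' (not opp) -> no flip
Dir W: opp run (1,1), next='.' -> no flip
Dir E: first cell '.' (not opp) -> no flip
Dir SW: first cell 'B' (not opp) -> no flip
Dir S: opp run (2,2) capped by B -> flip
Dir SE: first cell 'B' (not opp) -> no flip
All flips: (2,2)

Answer: WB....
.WB...
.BBBBB
..BWB.
...W..
......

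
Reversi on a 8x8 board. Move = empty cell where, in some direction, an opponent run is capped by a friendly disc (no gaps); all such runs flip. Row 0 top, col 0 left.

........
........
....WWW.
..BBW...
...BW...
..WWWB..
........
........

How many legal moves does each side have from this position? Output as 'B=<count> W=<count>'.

-- B to move --
(1,3): no bracket -> illegal
(1,4): no bracket -> illegal
(1,5): flips 1 -> legal
(1,6): flips 2 -> legal
(1,7): no bracket -> illegal
(2,3): no bracket -> illegal
(2,7): no bracket -> illegal
(3,5): flips 1 -> legal
(3,6): no bracket -> illegal
(3,7): no bracket -> illegal
(4,1): no bracket -> illegal
(4,2): no bracket -> illegal
(4,5): flips 1 -> legal
(5,1): flips 3 -> legal
(6,1): flips 1 -> legal
(6,2): no bracket -> illegal
(6,3): flips 1 -> legal
(6,4): no bracket -> illegal
(6,5): flips 1 -> legal
B mobility = 8
-- W to move --
(2,1): flips 2 -> legal
(2,2): flips 1 -> legal
(2,3): flips 2 -> legal
(3,1): flips 2 -> legal
(4,1): no bracket -> illegal
(4,2): flips 2 -> legal
(4,5): no bracket -> illegal
(4,6): no bracket -> illegal
(5,6): flips 1 -> legal
(6,4): no bracket -> illegal
(6,5): no bracket -> illegal
(6,6): flips 1 -> legal
W mobility = 7

Answer: B=8 W=7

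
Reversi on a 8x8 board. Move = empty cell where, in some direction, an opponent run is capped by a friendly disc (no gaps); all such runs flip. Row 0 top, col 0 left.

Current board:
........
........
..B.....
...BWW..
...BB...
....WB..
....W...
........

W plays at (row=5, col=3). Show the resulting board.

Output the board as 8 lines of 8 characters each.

Answer: ........
........
..B.....
...BWW..
...BW...
...WWB..
....W...
........

Derivation:
Place W at (5,3); scan 8 dirs for brackets.
Dir NW: first cell '.' (not opp) -> no flip
Dir N: opp run (4,3) (3,3), next='.' -> no flip
Dir NE: opp run (4,4) capped by W -> flip
Dir W: first cell '.' (not opp) -> no flip
Dir E: first cell 'W' (not opp) -> no flip
Dir SW: first cell '.' (not opp) -> no flip
Dir S: first cell '.' (not opp) -> no flip
Dir SE: first cell 'W' (not opp) -> no flip
All flips: (4,4)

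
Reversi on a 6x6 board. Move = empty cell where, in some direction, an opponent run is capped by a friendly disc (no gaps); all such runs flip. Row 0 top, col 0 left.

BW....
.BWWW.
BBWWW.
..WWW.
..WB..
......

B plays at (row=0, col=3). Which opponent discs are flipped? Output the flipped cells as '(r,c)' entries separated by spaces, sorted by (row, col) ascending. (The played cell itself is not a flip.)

Answer: (1,2) (1,3) (2,3) (3,3)

Derivation:
Dir NW: edge -> no flip
Dir N: edge -> no flip
Dir NE: edge -> no flip
Dir W: first cell '.' (not opp) -> no flip
Dir E: first cell '.' (not opp) -> no flip
Dir SW: opp run (1,2) capped by B -> flip
Dir S: opp run (1,3) (2,3) (3,3) capped by B -> flip
Dir SE: opp run (1,4), next='.' -> no flip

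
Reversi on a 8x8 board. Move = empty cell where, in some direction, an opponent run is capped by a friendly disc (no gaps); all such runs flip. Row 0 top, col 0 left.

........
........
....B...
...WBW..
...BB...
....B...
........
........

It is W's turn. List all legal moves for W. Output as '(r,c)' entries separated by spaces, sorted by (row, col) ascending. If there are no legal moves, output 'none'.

Answer: (1,3) (1,5) (5,3) (5,5)

Derivation:
(1,3): flips 1 -> legal
(1,4): no bracket -> illegal
(1,5): flips 1 -> legal
(2,3): no bracket -> illegal
(2,5): no bracket -> illegal
(3,2): no bracket -> illegal
(4,2): no bracket -> illegal
(4,5): no bracket -> illegal
(5,2): no bracket -> illegal
(5,3): flips 2 -> legal
(5,5): flips 1 -> legal
(6,3): no bracket -> illegal
(6,4): no bracket -> illegal
(6,5): no bracket -> illegal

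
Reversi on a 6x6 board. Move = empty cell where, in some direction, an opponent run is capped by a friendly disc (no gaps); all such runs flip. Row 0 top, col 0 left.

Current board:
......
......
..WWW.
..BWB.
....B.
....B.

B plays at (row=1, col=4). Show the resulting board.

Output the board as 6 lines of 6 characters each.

Answer: ......
....B.
..WBB.
..BWB.
....B.
....B.

Derivation:
Place B at (1,4); scan 8 dirs for brackets.
Dir NW: first cell '.' (not opp) -> no flip
Dir N: first cell '.' (not opp) -> no flip
Dir NE: first cell '.' (not opp) -> no flip
Dir W: first cell '.' (not opp) -> no flip
Dir E: first cell '.' (not opp) -> no flip
Dir SW: opp run (2,3) capped by B -> flip
Dir S: opp run (2,4) capped by B -> flip
Dir SE: first cell '.' (not opp) -> no flip
All flips: (2,3) (2,4)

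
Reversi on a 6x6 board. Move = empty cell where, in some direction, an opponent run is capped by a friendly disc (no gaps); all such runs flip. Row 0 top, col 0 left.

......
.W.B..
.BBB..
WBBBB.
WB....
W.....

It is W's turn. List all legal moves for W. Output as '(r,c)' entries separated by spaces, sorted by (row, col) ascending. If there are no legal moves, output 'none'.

(0,2): no bracket -> illegal
(0,3): no bracket -> illegal
(0,4): flips 3 -> legal
(1,0): no bracket -> illegal
(1,2): flips 1 -> legal
(1,4): flips 3 -> legal
(2,0): no bracket -> illegal
(2,4): no bracket -> illegal
(2,5): no bracket -> illegal
(3,5): flips 4 -> legal
(4,2): flips 1 -> legal
(4,3): no bracket -> illegal
(4,4): flips 2 -> legal
(4,5): no bracket -> illegal
(5,1): flips 3 -> legal
(5,2): flips 1 -> legal

Answer: (0,4) (1,2) (1,4) (3,5) (4,2) (4,4) (5,1) (5,2)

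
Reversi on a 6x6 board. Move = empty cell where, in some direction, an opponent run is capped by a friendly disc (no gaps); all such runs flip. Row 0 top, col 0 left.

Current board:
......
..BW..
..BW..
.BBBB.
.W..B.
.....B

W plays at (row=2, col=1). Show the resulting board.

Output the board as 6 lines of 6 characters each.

Place W at (2,1); scan 8 dirs for brackets.
Dir NW: first cell '.' (not opp) -> no flip
Dir N: first cell '.' (not opp) -> no flip
Dir NE: opp run (1,2), next='.' -> no flip
Dir W: first cell '.' (not opp) -> no flip
Dir E: opp run (2,2) capped by W -> flip
Dir SW: first cell '.' (not opp) -> no flip
Dir S: opp run (3,1) capped by W -> flip
Dir SE: opp run (3,2), next='.' -> no flip
All flips: (2,2) (3,1)

Answer: ......
..BW..
.WWW..
.WBBB.
.W..B.
.....B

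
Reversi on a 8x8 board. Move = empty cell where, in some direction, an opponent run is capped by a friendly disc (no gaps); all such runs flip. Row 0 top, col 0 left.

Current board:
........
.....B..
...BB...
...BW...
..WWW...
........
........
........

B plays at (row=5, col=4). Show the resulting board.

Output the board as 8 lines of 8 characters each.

Answer: ........
.....B..
...BB...
...BB...
..WWB...
....B...
........
........

Derivation:
Place B at (5,4); scan 8 dirs for brackets.
Dir NW: opp run (4,3), next='.' -> no flip
Dir N: opp run (4,4) (3,4) capped by B -> flip
Dir NE: first cell '.' (not opp) -> no flip
Dir W: first cell '.' (not opp) -> no flip
Dir E: first cell '.' (not opp) -> no flip
Dir SW: first cell '.' (not opp) -> no flip
Dir S: first cell '.' (not opp) -> no flip
Dir SE: first cell '.' (not opp) -> no flip
All flips: (3,4) (4,4)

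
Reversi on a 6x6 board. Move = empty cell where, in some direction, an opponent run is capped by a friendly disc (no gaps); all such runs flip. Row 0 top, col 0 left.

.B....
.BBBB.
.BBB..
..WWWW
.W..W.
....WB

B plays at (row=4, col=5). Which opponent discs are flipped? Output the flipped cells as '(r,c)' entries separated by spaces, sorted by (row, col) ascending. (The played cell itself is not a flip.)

Dir NW: opp run (3,4) capped by B -> flip
Dir N: opp run (3,5), next='.' -> no flip
Dir NE: edge -> no flip
Dir W: opp run (4,4), next='.' -> no flip
Dir E: edge -> no flip
Dir SW: opp run (5,4), next=edge -> no flip
Dir S: first cell 'B' (not opp) -> no flip
Dir SE: edge -> no flip

Answer: (3,4)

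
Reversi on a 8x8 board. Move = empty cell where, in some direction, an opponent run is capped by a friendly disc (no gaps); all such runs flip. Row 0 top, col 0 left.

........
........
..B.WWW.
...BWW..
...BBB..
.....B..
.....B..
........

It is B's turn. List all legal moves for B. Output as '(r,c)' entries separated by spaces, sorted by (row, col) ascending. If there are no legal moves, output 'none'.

(1,3): no bracket -> illegal
(1,4): flips 2 -> legal
(1,5): flips 3 -> legal
(1,6): flips 2 -> legal
(1,7): flips 2 -> legal
(2,3): flips 1 -> legal
(2,7): no bracket -> illegal
(3,6): flips 2 -> legal
(3,7): no bracket -> illegal
(4,6): no bracket -> illegal

Answer: (1,4) (1,5) (1,6) (1,7) (2,3) (3,6)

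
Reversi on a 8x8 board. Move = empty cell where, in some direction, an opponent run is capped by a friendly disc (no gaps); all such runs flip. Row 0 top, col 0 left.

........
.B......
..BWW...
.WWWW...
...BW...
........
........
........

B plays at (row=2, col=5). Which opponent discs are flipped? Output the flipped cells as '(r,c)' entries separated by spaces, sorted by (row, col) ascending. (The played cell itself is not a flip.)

Answer: (2,3) (2,4) (3,4)

Derivation:
Dir NW: first cell '.' (not opp) -> no flip
Dir N: first cell '.' (not opp) -> no flip
Dir NE: first cell '.' (not opp) -> no flip
Dir W: opp run (2,4) (2,3) capped by B -> flip
Dir E: first cell '.' (not opp) -> no flip
Dir SW: opp run (3,4) capped by B -> flip
Dir S: first cell '.' (not opp) -> no flip
Dir SE: first cell '.' (not opp) -> no flip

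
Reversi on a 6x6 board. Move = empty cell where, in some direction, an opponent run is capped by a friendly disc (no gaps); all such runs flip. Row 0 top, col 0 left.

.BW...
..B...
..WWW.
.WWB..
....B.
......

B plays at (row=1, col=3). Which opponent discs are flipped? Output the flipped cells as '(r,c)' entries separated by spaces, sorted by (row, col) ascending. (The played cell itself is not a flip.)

Answer: (2,3)

Derivation:
Dir NW: opp run (0,2), next=edge -> no flip
Dir N: first cell '.' (not opp) -> no flip
Dir NE: first cell '.' (not opp) -> no flip
Dir W: first cell 'B' (not opp) -> no flip
Dir E: first cell '.' (not opp) -> no flip
Dir SW: opp run (2,2) (3,1), next='.' -> no flip
Dir S: opp run (2,3) capped by B -> flip
Dir SE: opp run (2,4), next='.' -> no flip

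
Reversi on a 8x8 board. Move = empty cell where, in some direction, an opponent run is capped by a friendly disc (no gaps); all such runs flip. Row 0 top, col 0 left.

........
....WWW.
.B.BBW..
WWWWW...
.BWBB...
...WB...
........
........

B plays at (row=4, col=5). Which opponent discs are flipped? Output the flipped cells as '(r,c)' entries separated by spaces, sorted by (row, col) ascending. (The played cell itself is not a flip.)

Dir NW: opp run (3,4) capped by B -> flip
Dir N: first cell '.' (not opp) -> no flip
Dir NE: first cell '.' (not opp) -> no flip
Dir W: first cell 'B' (not opp) -> no flip
Dir E: first cell '.' (not opp) -> no flip
Dir SW: first cell 'B' (not opp) -> no flip
Dir S: first cell '.' (not opp) -> no flip
Dir SE: first cell '.' (not opp) -> no flip

Answer: (3,4)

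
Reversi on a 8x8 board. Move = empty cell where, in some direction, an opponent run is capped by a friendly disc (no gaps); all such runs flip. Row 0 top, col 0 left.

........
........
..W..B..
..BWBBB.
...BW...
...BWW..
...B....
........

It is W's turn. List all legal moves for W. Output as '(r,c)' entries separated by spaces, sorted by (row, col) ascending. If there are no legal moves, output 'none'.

(1,4): no bracket -> illegal
(1,5): no bracket -> illegal
(1,6): no bracket -> illegal
(2,1): flips 2 -> legal
(2,3): no bracket -> illegal
(2,4): flips 1 -> legal
(2,6): flips 1 -> legal
(2,7): no bracket -> illegal
(3,1): flips 1 -> legal
(3,7): flips 3 -> legal
(4,1): no bracket -> illegal
(4,2): flips 2 -> legal
(4,5): no bracket -> illegal
(4,6): no bracket -> illegal
(4,7): no bracket -> illegal
(5,2): flips 1 -> legal
(6,2): flips 1 -> legal
(6,4): no bracket -> illegal
(7,2): flips 1 -> legal
(7,3): flips 3 -> legal
(7,4): no bracket -> illegal

Answer: (2,1) (2,4) (2,6) (3,1) (3,7) (4,2) (5,2) (6,2) (7,2) (7,3)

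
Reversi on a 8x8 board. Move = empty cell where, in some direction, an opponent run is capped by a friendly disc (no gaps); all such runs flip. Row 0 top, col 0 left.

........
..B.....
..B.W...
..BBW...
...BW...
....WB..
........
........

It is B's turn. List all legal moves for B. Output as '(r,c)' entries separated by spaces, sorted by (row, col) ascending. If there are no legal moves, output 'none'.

(1,3): no bracket -> illegal
(1,4): no bracket -> illegal
(1,5): flips 1 -> legal
(2,3): no bracket -> illegal
(2,5): flips 1 -> legal
(3,5): flips 1 -> legal
(4,5): flips 1 -> legal
(5,3): flips 1 -> legal
(6,3): no bracket -> illegal
(6,4): no bracket -> illegal
(6,5): flips 1 -> legal

Answer: (1,5) (2,5) (3,5) (4,5) (5,3) (6,5)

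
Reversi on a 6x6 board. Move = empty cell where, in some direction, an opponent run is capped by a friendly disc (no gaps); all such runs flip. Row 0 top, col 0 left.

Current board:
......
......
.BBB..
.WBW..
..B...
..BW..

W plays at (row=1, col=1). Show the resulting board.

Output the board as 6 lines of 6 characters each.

Answer: ......
.W....
.WWB..
.WBW..
..B...
..BW..

Derivation:
Place W at (1,1); scan 8 dirs for brackets.
Dir NW: first cell '.' (not opp) -> no flip
Dir N: first cell '.' (not opp) -> no flip
Dir NE: first cell '.' (not opp) -> no flip
Dir W: first cell '.' (not opp) -> no flip
Dir E: first cell '.' (not opp) -> no flip
Dir SW: first cell '.' (not opp) -> no flip
Dir S: opp run (2,1) capped by W -> flip
Dir SE: opp run (2,2) capped by W -> flip
All flips: (2,1) (2,2)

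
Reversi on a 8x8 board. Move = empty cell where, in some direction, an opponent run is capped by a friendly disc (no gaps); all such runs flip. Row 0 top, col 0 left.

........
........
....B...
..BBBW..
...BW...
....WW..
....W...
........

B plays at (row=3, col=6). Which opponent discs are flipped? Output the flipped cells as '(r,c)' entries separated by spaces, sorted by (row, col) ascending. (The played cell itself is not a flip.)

Answer: (3,5)

Derivation:
Dir NW: first cell '.' (not opp) -> no flip
Dir N: first cell '.' (not opp) -> no flip
Dir NE: first cell '.' (not opp) -> no flip
Dir W: opp run (3,5) capped by B -> flip
Dir E: first cell '.' (not opp) -> no flip
Dir SW: first cell '.' (not opp) -> no flip
Dir S: first cell '.' (not opp) -> no flip
Dir SE: first cell '.' (not opp) -> no flip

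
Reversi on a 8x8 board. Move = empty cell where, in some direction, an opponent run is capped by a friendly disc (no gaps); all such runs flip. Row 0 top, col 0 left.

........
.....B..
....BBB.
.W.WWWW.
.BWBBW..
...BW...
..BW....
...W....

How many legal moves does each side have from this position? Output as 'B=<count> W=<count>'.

Answer: B=10 W=14

Derivation:
-- B to move --
(2,0): flips 2 -> legal
(2,1): flips 1 -> legal
(2,2): flips 1 -> legal
(2,3): flips 1 -> legal
(2,7): no bracket -> illegal
(3,0): no bracket -> illegal
(3,2): no bracket -> illegal
(3,7): no bracket -> illegal
(4,0): no bracket -> illegal
(4,6): flips 3 -> legal
(4,7): flips 1 -> legal
(5,1): flips 2 -> legal
(5,2): no bracket -> illegal
(5,5): flips 3 -> legal
(5,6): no bracket -> illegal
(6,4): flips 2 -> legal
(6,5): flips 1 -> legal
(7,2): no bracket -> illegal
(7,4): no bracket -> illegal
B mobility = 10
-- W to move --
(0,4): no bracket -> illegal
(0,5): flips 2 -> legal
(0,6): flips 2 -> legal
(1,3): flips 1 -> legal
(1,4): flips 2 -> legal
(1,6): flips 2 -> legal
(1,7): flips 1 -> legal
(2,3): no bracket -> illegal
(2,7): no bracket -> illegal
(3,0): no bracket -> illegal
(3,2): flips 1 -> legal
(3,7): no bracket -> illegal
(4,0): flips 1 -> legal
(5,0): no bracket -> illegal
(5,1): flips 2 -> legal
(5,2): flips 2 -> legal
(5,5): flips 1 -> legal
(6,1): flips 1 -> legal
(6,4): flips 1 -> legal
(7,1): flips 3 -> legal
(7,2): no bracket -> illegal
W mobility = 14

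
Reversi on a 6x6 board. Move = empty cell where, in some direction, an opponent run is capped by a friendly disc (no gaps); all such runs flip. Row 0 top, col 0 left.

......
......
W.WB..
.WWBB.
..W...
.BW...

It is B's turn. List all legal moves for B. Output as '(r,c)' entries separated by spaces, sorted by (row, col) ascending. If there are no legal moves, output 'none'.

(1,0): no bracket -> illegal
(1,1): flips 1 -> legal
(1,2): no bracket -> illegal
(1,3): no bracket -> illegal
(2,1): flips 1 -> legal
(3,0): flips 2 -> legal
(4,0): no bracket -> illegal
(4,1): flips 1 -> legal
(4,3): no bracket -> illegal
(5,3): flips 1 -> legal

Answer: (1,1) (2,1) (3,0) (4,1) (5,3)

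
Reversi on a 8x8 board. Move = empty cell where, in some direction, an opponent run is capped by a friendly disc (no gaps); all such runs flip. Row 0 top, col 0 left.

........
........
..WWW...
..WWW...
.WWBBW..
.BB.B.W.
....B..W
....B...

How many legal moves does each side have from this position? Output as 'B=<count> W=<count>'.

-- B to move --
(1,1): flips 2 -> legal
(1,2): flips 3 -> legal
(1,3): flips 2 -> legal
(1,4): flips 2 -> legal
(1,5): flips 3 -> legal
(2,1): flips 1 -> legal
(2,5): flips 1 -> legal
(3,0): flips 1 -> legal
(3,1): flips 1 -> legal
(3,5): no bracket -> illegal
(3,6): flips 1 -> legal
(4,0): flips 2 -> legal
(4,6): flips 1 -> legal
(4,7): no bracket -> illegal
(5,0): no bracket -> illegal
(5,3): no bracket -> illegal
(5,5): no bracket -> illegal
(5,7): no bracket -> illegal
(6,5): no bracket -> illegal
(6,6): no bracket -> illegal
(7,6): no bracket -> illegal
(7,7): no bracket -> illegal
B mobility = 12
-- W to move --
(3,5): no bracket -> illegal
(4,0): no bracket -> illegal
(5,0): no bracket -> illegal
(5,3): flips 1 -> legal
(5,5): flips 1 -> legal
(6,0): flips 1 -> legal
(6,1): flips 3 -> legal
(6,2): flips 1 -> legal
(6,3): flips 2 -> legal
(6,5): flips 2 -> legal
(7,3): no bracket -> illegal
(7,5): no bracket -> illegal
W mobility = 7

Answer: B=12 W=7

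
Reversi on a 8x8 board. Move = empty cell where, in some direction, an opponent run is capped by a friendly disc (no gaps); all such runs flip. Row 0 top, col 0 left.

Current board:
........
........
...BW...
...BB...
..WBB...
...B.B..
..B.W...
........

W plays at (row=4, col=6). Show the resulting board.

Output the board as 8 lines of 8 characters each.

Place W at (4,6); scan 8 dirs for brackets.
Dir NW: first cell '.' (not opp) -> no flip
Dir N: first cell '.' (not opp) -> no flip
Dir NE: first cell '.' (not opp) -> no flip
Dir W: first cell '.' (not opp) -> no flip
Dir E: first cell '.' (not opp) -> no flip
Dir SW: opp run (5,5) capped by W -> flip
Dir S: first cell '.' (not opp) -> no flip
Dir SE: first cell '.' (not opp) -> no flip
All flips: (5,5)

Answer: ........
........
...BW...
...BB...
..WBB.W.
...B.W..
..B.W...
........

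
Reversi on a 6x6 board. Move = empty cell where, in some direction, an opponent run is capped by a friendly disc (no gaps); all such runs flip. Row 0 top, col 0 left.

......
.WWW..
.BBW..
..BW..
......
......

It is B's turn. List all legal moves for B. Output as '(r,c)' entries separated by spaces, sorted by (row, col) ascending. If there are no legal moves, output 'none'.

(0,0): flips 1 -> legal
(0,1): flips 1 -> legal
(0,2): flips 1 -> legal
(0,3): flips 1 -> legal
(0,4): flips 1 -> legal
(1,0): no bracket -> illegal
(1,4): flips 1 -> legal
(2,0): no bracket -> illegal
(2,4): flips 1 -> legal
(3,4): flips 1 -> legal
(4,2): no bracket -> illegal
(4,3): no bracket -> illegal
(4,4): flips 1 -> legal

Answer: (0,0) (0,1) (0,2) (0,3) (0,4) (1,4) (2,4) (3,4) (4,4)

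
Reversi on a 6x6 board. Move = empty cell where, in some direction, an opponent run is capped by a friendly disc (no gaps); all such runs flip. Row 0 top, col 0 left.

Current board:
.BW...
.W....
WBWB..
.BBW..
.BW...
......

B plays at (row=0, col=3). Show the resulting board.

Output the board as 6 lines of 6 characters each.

Answer: .BBB..
.W....
WBWB..
.BBW..
.BW...
......

Derivation:
Place B at (0,3); scan 8 dirs for brackets.
Dir NW: edge -> no flip
Dir N: edge -> no flip
Dir NE: edge -> no flip
Dir W: opp run (0,2) capped by B -> flip
Dir E: first cell '.' (not opp) -> no flip
Dir SW: first cell '.' (not opp) -> no flip
Dir S: first cell '.' (not opp) -> no flip
Dir SE: first cell '.' (not opp) -> no flip
All flips: (0,2)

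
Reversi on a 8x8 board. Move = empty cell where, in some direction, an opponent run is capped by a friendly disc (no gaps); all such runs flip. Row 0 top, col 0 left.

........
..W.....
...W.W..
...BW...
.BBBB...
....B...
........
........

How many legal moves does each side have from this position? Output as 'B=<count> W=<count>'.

Answer: B=4 W=4

Derivation:
-- B to move --
(0,1): no bracket -> illegal
(0,2): no bracket -> illegal
(0,3): no bracket -> illegal
(1,1): no bracket -> illegal
(1,3): flips 1 -> legal
(1,4): no bracket -> illegal
(1,5): no bracket -> illegal
(1,6): flips 2 -> legal
(2,1): no bracket -> illegal
(2,2): no bracket -> illegal
(2,4): flips 1 -> legal
(2,6): no bracket -> illegal
(3,2): no bracket -> illegal
(3,5): flips 1 -> legal
(3,6): no bracket -> illegal
(4,5): no bracket -> illegal
B mobility = 4
-- W to move --
(2,2): no bracket -> illegal
(2,4): no bracket -> illegal
(3,0): no bracket -> illegal
(3,1): no bracket -> illegal
(3,2): flips 1 -> legal
(3,5): no bracket -> illegal
(4,0): no bracket -> illegal
(4,5): no bracket -> illegal
(5,0): no bracket -> illegal
(5,1): no bracket -> illegal
(5,2): flips 1 -> legal
(5,3): flips 2 -> legal
(5,5): no bracket -> illegal
(6,3): no bracket -> illegal
(6,4): flips 2 -> legal
(6,5): no bracket -> illegal
W mobility = 4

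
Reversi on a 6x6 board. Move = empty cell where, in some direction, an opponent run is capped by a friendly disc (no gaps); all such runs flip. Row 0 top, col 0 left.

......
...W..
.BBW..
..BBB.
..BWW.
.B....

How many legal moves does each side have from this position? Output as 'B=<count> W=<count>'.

-- B to move --
(0,2): no bracket -> illegal
(0,3): flips 2 -> legal
(0,4): flips 1 -> legal
(1,2): flips 1 -> legal
(1,4): flips 1 -> legal
(2,4): flips 1 -> legal
(3,5): no bracket -> illegal
(4,5): flips 2 -> legal
(5,2): flips 1 -> legal
(5,3): flips 1 -> legal
(5,4): flips 2 -> legal
(5,5): flips 1 -> legal
B mobility = 10
-- W to move --
(1,0): flips 2 -> legal
(1,1): flips 2 -> legal
(1,2): no bracket -> illegal
(2,0): flips 2 -> legal
(2,4): flips 1 -> legal
(2,5): flips 1 -> legal
(3,0): no bracket -> illegal
(3,1): flips 1 -> legal
(3,5): no bracket -> illegal
(4,0): no bracket -> illegal
(4,1): flips 2 -> legal
(4,5): flips 1 -> legal
(5,0): no bracket -> illegal
(5,2): no bracket -> illegal
(5,3): no bracket -> illegal
W mobility = 8

Answer: B=10 W=8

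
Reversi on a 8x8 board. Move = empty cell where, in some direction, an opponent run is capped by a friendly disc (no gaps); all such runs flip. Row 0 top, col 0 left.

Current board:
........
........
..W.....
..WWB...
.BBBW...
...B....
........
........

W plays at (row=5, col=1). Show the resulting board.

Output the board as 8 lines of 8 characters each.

Answer: ........
........
..W.....
..WWB...
.BWBW...
.W.B....
........
........

Derivation:
Place W at (5,1); scan 8 dirs for brackets.
Dir NW: first cell '.' (not opp) -> no flip
Dir N: opp run (4,1), next='.' -> no flip
Dir NE: opp run (4,2) capped by W -> flip
Dir W: first cell '.' (not opp) -> no flip
Dir E: first cell '.' (not opp) -> no flip
Dir SW: first cell '.' (not opp) -> no flip
Dir S: first cell '.' (not opp) -> no flip
Dir SE: first cell '.' (not opp) -> no flip
All flips: (4,2)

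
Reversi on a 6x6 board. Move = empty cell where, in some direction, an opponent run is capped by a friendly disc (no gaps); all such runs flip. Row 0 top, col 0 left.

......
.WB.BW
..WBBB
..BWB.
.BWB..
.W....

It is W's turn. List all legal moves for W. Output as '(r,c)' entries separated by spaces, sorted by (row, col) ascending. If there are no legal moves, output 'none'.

(0,1): no bracket -> illegal
(0,2): flips 1 -> legal
(0,3): no bracket -> illegal
(0,4): no bracket -> illegal
(0,5): no bracket -> illegal
(1,3): flips 3 -> legal
(2,1): no bracket -> illegal
(3,0): no bracket -> illegal
(3,1): flips 2 -> legal
(3,5): flips 2 -> legal
(4,0): flips 1 -> legal
(4,4): flips 1 -> legal
(4,5): no bracket -> illegal
(5,0): no bracket -> illegal
(5,2): no bracket -> illegal
(5,3): flips 1 -> legal
(5,4): no bracket -> illegal

Answer: (0,2) (1,3) (3,1) (3,5) (4,0) (4,4) (5,3)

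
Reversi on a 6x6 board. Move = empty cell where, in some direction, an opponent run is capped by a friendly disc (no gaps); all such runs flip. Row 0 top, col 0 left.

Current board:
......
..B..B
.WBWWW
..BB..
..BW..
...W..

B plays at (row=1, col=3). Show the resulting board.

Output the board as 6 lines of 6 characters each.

Place B at (1,3); scan 8 dirs for brackets.
Dir NW: first cell '.' (not opp) -> no flip
Dir N: first cell '.' (not opp) -> no flip
Dir NE: first cell '.' (not opp) -> no flip
Dir W: first cell 'B' (not opp) -> no flip
Dir E: first cell '.' (not opp) -> no flip
Dir SW: first cell 'B' (not opp) -> no flip
Dir S: opp run (2,3) capped by B -> flip
Dir SE: opp run (2,4), next='.' -> no flip
All flips: (2,3)

Answer: ......
..BB.B
.WBBWW
..BB..
..BW..
...W..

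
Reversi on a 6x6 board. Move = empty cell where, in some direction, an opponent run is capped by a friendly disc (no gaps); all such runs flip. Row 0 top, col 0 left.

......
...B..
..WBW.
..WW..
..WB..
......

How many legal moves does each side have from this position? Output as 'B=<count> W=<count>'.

Answer: B=5 W=7

Derivation:
-- B to move --
(1,1): no bracket -> illegal
(1,2): no bracket -> illegal
(1,4): no bracket -> illegal
(1,5): no bracket -> illegal
(2,1): flips 2 -> legal
(2,5): flips 1 -> legal
(3,1): flips 1 -> legal
(3,4): no bracket -> illegal
(3,5): flips 1 -> legal
(4,1): flips 2 -> legal
(4,4): no bracket -> illegal
(5,1): no bracket -> illegal
(5,2): no bracket -> illegal
(5,3): no bracket -> illegal
B mobility = 5
-- W to move --
(0,2): flips 1 -> legal
(0,3): flips 2 -> legal
(0,4): flips 1 -> legal
(1,2): no bracket -> illegal
(1,4): flips 1 -> legal
(3,4): no bracket -> illegal
(4,4): flips 1 -> legal
(5,2): no bracket -> illegal
(5,3): flips 1 -> legal
(5,4): flips 1 -> legal
W mobility = 7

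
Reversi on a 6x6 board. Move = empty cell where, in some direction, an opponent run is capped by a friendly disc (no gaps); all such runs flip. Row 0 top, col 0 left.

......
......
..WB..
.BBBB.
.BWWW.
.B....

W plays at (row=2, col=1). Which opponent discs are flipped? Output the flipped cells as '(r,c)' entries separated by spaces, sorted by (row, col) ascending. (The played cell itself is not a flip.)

Answer: (3,2)

Derivation:
Dir NW: first cell '.' (not opp) -> no flip
Dir N: first cell '.' (not opp) -> no flip
Dir NE: first cell '.' (not opp) -> no flip
Dir W: first cell '.' (not opp) -> no flip
Dir E: first cell 'W' (not opp) -> no flip
Dir SW: first cell '.' (not opp) -> no flip
Dir S: opp run (3,1) (4,1) (5,1), next=edge -> no flip
Dir SE: opp run (3,2) capped by W -> flip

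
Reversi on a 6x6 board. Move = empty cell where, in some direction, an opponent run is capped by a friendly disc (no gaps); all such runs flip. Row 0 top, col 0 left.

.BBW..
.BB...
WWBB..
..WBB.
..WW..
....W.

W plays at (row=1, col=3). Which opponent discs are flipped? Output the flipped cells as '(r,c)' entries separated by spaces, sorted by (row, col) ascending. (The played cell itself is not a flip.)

Answer: (2,3) (3,3)

Derivation:
Dir NW: opp run (0,2), next=edge -> no flip
Dir N: first cell 'W' (not opp) -> no flip
Dir NE: first cell '.' (not opp) -> no flip
Dir W: opp run (1,2) (1,1), next='.' -> no flip
Dir E: first cell '.' (not opp) -> no flip
Dir SW: opp run (2,2), next='.' -> no flip
Dir S: opp run (2,3) (3,3) capped by W -> flip
Dir SE: first cell '.' (not opp) -> no flip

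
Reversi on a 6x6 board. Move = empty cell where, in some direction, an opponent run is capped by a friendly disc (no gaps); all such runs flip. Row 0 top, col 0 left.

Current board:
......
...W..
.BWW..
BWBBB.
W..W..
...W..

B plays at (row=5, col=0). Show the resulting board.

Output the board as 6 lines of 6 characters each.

Answer: ......
...W..
.BWW..
BWBBB.
B..W..
B..W..

Derivation:
Place B at (5,0); scan 8 dirs for brackets.
Dir NW: edge -> no flip
Dir N: opp run (4,0) capped by B -> flip
Dir NE: first cell '.' (not opp) -> no flip
Dir W: edge -> no flip
Dir E: first cell '.' (not opp) -> no flip
Dir SW: edge -> no flip
Dir S: edge -> no flip
Dir SE: edge -> no flip
All flips: (4,0)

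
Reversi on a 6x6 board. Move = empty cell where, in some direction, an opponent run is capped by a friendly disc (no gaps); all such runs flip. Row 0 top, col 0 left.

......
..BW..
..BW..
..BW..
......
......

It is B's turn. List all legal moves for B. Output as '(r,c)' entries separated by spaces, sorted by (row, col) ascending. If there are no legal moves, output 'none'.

(0,2): no bracket -> illegal
(0,3): no bracket -> illegal
(0,4): flips 1 -> legal
(1,4): flips 2 -> legal
(2,4): flips 1 -> legal
(3,4): flips 2 -> legal
(4,2): no bracket -> illegal
(4,3): no bracket -> illegal
(4,4): flips 1 -> legal

Answer: (0,4) (1,4) (2,4) (3,4) (4,4)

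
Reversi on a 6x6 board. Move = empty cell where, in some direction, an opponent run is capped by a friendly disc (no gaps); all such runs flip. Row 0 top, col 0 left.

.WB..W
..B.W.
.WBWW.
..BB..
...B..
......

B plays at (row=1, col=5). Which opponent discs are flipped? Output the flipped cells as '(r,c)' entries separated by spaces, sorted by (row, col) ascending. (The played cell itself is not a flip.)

Answer: (2,4)

Derivation:
Dir NW: first cell '.' (not opp) -> no flip
Dir N: opp run (0,5), next=edge -> no flip
Dir NE: edge -> no flip
Dir W: opp run (1,4), next='.' -> no flip
Dir E: edge -> no flip
Dir SW: opp run (2,4) capped by B -> flip
Dir S: first cell '.' (not opp) -> no flip
Dir SE: edge -> no flip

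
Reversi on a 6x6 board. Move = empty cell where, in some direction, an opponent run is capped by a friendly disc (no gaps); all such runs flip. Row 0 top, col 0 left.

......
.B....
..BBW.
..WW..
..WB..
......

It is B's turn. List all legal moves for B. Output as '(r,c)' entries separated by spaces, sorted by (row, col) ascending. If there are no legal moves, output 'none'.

(1,3): no bracket -> illegal
(1,4): no bracket -> illegal
(1,5): no bracket -> illegal
(2,1): flips 1 -> legal
(2,5): flips 1 -> legal
(3,1): no bracket -> illegal
(3,4): no bracket -> illegal
(3,5): no bracket -> illegal
(4,1): flips 2 -> legal
(4,4): flips 1 -> legal
(5,1): no bracket -> illegal
(5,2): flips 2 -> legal
(5,3): no bracket -> illegal

Answer: (2,1) (2,5) (4,1) (4,4) (5,2)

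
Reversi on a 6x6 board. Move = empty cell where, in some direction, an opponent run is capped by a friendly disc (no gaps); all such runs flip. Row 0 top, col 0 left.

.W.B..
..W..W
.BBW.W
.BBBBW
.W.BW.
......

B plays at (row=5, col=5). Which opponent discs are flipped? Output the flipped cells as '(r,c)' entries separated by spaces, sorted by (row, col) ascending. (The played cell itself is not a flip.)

Answer: (4,4)

Derivation:
Dir NW: opp run (4,4) capped by B -> flip
Dir N: first cell '.' (not opp) -> no flip
Dir NE: edge -> no flip
Dir W: first cell '.' (not opp) -> no flip
Dir E: edge -> no flip
Dir SW: edge -> no flip
Dir S: edge -> no flip
Dir SE: edge -> no flip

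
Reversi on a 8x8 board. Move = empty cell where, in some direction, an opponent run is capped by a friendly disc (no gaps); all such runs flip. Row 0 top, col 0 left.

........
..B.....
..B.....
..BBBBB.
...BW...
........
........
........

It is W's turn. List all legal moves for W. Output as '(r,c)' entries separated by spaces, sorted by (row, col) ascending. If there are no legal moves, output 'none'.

(0,1): no bracket -> illegal
(0,2): no bracket -> illegal
(0,3): no bracket -> illegal
(1,1): flips 2 -> legal
(1,3): no bracket -> illegal
(2,1): no bracket -> illegal
(2,3): no bracket -> illegal
(2,4): flips 1 -> legal
(2,5): no bracket -> illegal
(2,6): flips 1 -> legal
(2,7): no bracket -> illegal
(3,1): no bracket -> illegal
(3,7): no bracket -> illegal
(4,1): no bracket -> illegal
(4,2): flips 1 -> legal
(4,5): no bracket -> illegal
(4,6): no bracket -> illegal
(4,7): no bracket -> illegal
(5,2): no bracket -> illegal
(5,3): no bracket -> illegal
(5,4): no bracket -> illegal

Answer: (1,1) (2,4) (2,6) (4,2)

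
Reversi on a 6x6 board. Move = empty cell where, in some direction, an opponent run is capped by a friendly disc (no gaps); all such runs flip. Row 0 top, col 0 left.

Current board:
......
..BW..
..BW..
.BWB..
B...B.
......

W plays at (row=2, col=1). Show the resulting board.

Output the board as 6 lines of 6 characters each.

Answer: ......
..BW..
.WWW..
.BWB..
B...B.
......

Derivation:
Place W at (2,1); scan 8 dirs for brackets.
Dir NW: first cell '.' (not opp) -> no flip
Dir N: first cell '.' (not opp) -> no flip
Dir NE: opp run (1,2), next='.' -> no flip
Dir W: first cell '.' (not opp) -> no flip
Dir E: opp run (2,2) capped by W -> flip
Dir SW: first cell '.' (not opp) -> no flip
Dir S: opp run (3,1), next='.' -> no flip
Dir SE: first cell 'W' (not opp) -> no flip
All flips: (2,2)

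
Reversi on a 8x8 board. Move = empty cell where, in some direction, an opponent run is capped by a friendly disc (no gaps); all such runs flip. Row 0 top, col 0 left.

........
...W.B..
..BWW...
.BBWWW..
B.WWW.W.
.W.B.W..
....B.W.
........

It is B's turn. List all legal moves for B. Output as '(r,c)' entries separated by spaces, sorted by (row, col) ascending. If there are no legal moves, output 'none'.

Answer: (0,3) (0,4) (1,4) (2,5) (2,6) (3,6) (3,7) (5,2) (5,4) (6,0) (6,2) (7,7)

Derivation:
(0,2): no bracket -> illegal
(0,3): flips 4 -> legal
(0,4): flips 1 -> legal
(1,2): no bracket -> illegal
(1,4): flips 1 -> legal
(2,5): flips 2 -> legal
(2,6): flips 2 -> legal
(3,6): flips 3 -> legal
(3,7): flips 2 -> legal
(4,1): no bracket -> illegal
(4,5): no bracket -> illegal
(4,7): no bracket -> illegal
(5,0): no bracket -> illegal
(5,2): flips 1 -> legal
(5,4): flips 1 -> legal
(5,6): no bracket -> illegal
(5,7): no bracket -> illegal
(6,0): flips 4 -> legal
(6,1): no bracket -> illegal
(6,2): flips 1 -> legal
(6,5): no bracket -> illegal
(6,7): no bracket -> illegal
(7,5): no bracket -> illegal
(7,6): no bracket -> illegal
(7,7): flips 4 -> legal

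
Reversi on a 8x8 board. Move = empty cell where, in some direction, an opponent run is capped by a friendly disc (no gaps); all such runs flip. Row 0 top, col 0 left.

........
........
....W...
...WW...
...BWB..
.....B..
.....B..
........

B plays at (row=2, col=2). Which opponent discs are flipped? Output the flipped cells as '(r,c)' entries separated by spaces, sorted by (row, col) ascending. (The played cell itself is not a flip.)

Answer: (3,3) (4,4)

Derivation:
Dir NW: first cell '.' (not opp) -> no flip
Dir N: first cell '.' (not opp) -> no flip
Dir NE: first cell '.' (not opp) -> no flip
Dir W: first cell '.' (not opp) -> no flip
Dir E: first cell '.' (not opp) -> no flip
Dir SW: first cell '.' (not opp) -> no flip
Dir S: first cell '.' (not opp) -> no flip
Dir SE: opp run (3,3) (4,4) capped by B -> flip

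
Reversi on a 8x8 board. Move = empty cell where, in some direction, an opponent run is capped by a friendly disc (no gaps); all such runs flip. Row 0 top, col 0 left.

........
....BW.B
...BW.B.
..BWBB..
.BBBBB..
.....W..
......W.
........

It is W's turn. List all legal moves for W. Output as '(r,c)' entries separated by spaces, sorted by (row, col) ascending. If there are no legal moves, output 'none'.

(0,3): no bracket -> illegal
(0,4): flips 1 -> legal
(0,5): no bracket -> illegal
(0,6): no bracket -> illegal
(0,7): no bracket -> illegal
(1,2): no bracket -> illegal
(1,3): flips 2 -> legal
(1,6): no bracket -> illegal
(2,1): no bracket -> illegal
(2,2): flips 1 -> legal
(2,5): flips 2 -> legal
(2,7): no bracket -> illegal
(3,0): no bracket -> illegal
(3,1): flips 1 -> legal
(3,6): flips 2 -> legal
(3,7): flips 1 -> legal
(4,0): no bracket -> illegal
(4,6): flips 1 -> legal
(5,0): no bracket -> illegal
(5,1): flips 1 -> legal
(5,2): no bracket -> illegal
(5,3): flips 1 -> legal
(5,4): flips 2 -> legal
(5,6): no bracket -> illegal

Answer: (0,4) (1,3) (2,2) (2,5) (3,1) (3,6) (3,7) (4,6) (5,1) (5,3) (5,4)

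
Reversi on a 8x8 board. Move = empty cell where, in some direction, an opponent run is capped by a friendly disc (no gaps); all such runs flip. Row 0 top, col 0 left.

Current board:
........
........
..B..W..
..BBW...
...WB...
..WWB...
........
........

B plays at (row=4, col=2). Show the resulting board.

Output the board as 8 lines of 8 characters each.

Answer: ........
........
..B..W..
..BBW...
..BBB...
..WWB...
........
........

Derivation:
Place B at (4,2); scan 8 dirs for brackets.
Dir NW: first cell '.' (not opp) -> no flip
Dir N: first cell 'B' (not opp) -> no flip
Dir NE: first cell 'B' (not opp) -> no flip
Dir W: first cell '.' (not opp) -> no flip
Dir E: opp run (4,3) capped by B -> flip
Dir SW: first cell '.' (not opp) -> no flip
Dir S: opp run (5,2), next='.' -> no flip
Dir SE: opp run (5,3), next='.' -> no flip
All flips: (4,3)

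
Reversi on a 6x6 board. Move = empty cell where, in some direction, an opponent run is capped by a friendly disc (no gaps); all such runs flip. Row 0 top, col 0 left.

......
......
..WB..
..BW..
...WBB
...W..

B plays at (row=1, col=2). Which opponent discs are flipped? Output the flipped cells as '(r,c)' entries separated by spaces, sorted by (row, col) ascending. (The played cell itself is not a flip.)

Dir NW: first cell '.' (not opp) -> no flip
Dir N: first cell '.' (not opp) -> no flip
Dir NE: first cell '.' (not opp) -> no flip
Dir W: first cell '.' (not opp) -> no flip
Dir E: first cell '.' (not opp) -> no flip
Dir SW: first cell '.' (not opp) -> no flip
Dir S: opp run (2,2) capped by B -> flip
Dir SE: first cell 'B' (not opp) -> no flip

Answer: (2,2)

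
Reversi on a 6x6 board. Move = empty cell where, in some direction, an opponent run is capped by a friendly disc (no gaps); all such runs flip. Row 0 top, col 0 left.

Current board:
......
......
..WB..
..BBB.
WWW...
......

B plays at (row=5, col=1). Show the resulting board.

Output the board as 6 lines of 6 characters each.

Place B at (5,1); scan 8 dirs for brackets.
Dir NW: opp run (4,0), next=edge -> no flip
Dir N: opp run (4,1), next='.' -> no flip
Dir NE: opp run (4,2) capped by B -> flip
Dir W: first cell '.' (not opp) -> no flip
Dir E: first cell '.' (not opp) -> no flip
Dir SW: edge -> no flip
Dir S: edge -> no flip
Dir SE: edge -> no flip
All flips: (4,2)

Answer: ......
......
..WB..
..BBB.
WWB...
.B....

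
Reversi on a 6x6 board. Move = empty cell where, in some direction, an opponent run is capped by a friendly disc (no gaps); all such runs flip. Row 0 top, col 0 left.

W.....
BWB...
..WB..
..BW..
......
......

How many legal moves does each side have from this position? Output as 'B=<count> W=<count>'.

-- B to move --
(0,1): no bracket -> illegal
(0,2): no bracket -> illegal
(1,3): no bracket -> illegal
(2,0): no bracket -> illegal
(2,1): flips 1 -> legal
(2,4): no bracket -> illegal
(3,1): no bracket -> illegal
(3,4): flips 1 -> legal
(4,2): no bracket -> illegal
(4,3): flips 1 -> legal
(4,4): no bracket -> illegal
B mobility = 3
-- W to move --
(0,1): no bracket -> illegal
(0,2): flips 1 -> legal
(0,3): no bracket -> illegal
(1,3): flips 2 -> legal
(1,4): no bracket -> illegal
(2,0): flips 1 -> legal
(2,1): no bracket -> illegal
(2,4): flips 1 -> legal
(3,1): flips 1 -> legal
(3,4): no bracket -> illegal
(4,1): no bracket -> illegal
(4,2): flips 1 -> legal
(4,3): no bracket -> illegal
W mobility = 6

Answer: B=3 W=6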